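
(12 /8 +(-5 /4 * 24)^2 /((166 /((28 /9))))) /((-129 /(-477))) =484791 /7138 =67.92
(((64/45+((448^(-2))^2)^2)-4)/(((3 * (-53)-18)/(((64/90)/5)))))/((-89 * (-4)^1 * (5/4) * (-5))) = -3190289463680028892489/3427049959278582222028800000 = -0.00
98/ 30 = 49/ 15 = 3.27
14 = 14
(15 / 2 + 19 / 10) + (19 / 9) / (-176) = 74353 / 7920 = 9.39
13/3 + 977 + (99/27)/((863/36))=2541068/2589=981.49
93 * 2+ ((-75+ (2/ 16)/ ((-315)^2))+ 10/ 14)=88678801/ 793800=111.71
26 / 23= 1.13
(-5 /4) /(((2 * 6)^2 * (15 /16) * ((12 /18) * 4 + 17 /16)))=-4 /1611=-0.00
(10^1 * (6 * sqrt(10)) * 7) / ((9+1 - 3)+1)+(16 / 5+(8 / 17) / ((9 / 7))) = 2728 / 765+105 * sqrt(10) / 2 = 169.59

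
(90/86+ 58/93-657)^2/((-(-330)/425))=291884891538080/527736033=553088.80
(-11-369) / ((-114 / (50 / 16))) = 125 / 12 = 10.42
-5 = -5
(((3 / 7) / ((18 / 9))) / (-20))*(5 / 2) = -3 / 112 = -0.03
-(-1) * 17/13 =17/13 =1.31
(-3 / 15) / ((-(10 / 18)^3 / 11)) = 8019 / 625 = 12.83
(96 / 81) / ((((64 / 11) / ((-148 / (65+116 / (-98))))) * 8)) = -19943 / 337716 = -0.06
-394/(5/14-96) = 5516/1339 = 4.12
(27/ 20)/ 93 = 9/ 620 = 0.01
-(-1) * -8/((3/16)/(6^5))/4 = -82944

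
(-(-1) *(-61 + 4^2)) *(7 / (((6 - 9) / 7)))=735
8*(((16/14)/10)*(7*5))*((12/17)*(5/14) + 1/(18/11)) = 29584/1071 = 27.62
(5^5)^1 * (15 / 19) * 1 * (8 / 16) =46875 / 38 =1233.55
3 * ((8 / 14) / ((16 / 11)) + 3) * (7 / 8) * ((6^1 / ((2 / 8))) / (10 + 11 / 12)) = 2565 / 131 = 19.58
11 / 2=5.50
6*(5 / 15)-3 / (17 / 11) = 0.06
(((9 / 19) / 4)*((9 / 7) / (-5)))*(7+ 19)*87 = -91611 / 1330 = -68.88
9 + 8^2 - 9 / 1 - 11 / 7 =437 / 7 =62.43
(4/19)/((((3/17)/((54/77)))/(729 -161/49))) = 6217920/10241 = 607.16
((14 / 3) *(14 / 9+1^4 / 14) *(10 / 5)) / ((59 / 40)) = 16400 / 1593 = 10.30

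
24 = 24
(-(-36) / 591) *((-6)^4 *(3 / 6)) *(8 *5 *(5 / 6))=259200 / 197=1315.74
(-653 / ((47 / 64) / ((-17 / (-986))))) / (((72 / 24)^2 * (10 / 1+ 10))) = -0.09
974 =974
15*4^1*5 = 300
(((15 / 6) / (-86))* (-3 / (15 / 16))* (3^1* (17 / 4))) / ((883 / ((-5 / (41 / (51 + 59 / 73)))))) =-964410 / 113641217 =-0.01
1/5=0.20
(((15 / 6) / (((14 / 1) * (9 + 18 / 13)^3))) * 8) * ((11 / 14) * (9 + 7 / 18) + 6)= 7406087 / 434010150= 0.02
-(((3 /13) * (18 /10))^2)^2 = -531441 /17850625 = -0.03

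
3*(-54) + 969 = 807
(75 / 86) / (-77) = -75 / 6622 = -0.01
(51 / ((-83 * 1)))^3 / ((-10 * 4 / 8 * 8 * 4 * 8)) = 0.00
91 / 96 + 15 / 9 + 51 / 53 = 18199 / 5088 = 3.58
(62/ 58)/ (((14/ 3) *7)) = 93/ 2842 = 0.03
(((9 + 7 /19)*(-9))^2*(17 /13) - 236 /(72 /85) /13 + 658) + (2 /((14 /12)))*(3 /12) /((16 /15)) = 9933.55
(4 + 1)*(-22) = -110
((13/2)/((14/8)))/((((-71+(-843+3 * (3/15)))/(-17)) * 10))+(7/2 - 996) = -63458023/63938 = -992.49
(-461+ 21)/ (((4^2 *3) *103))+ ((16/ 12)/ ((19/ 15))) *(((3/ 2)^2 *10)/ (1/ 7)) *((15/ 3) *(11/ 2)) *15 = 803012705/ 11742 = 68388.07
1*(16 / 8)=2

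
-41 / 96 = -0.43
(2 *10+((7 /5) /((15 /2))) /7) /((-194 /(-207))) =51819 /2425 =21.37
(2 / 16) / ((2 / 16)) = 1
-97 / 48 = -2.02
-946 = -946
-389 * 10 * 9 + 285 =-34725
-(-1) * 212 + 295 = 507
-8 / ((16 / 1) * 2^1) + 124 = 495 / 4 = 123.75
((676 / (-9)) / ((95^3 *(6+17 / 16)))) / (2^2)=-2704 / 871950375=-0.00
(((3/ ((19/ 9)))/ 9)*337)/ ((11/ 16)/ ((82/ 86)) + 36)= 663216/ 457691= 1.45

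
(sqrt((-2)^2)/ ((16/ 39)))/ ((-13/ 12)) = -9/ 2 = -4.50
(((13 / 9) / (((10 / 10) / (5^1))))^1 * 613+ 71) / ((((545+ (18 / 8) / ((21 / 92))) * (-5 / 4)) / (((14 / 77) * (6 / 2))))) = -566776 / 160215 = -3.54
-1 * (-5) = 5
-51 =-51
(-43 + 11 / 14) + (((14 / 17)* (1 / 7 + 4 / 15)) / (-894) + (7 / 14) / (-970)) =-13069112557 / 309583260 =-42.22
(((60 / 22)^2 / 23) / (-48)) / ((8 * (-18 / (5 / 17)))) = 125 / 9083712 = 0.00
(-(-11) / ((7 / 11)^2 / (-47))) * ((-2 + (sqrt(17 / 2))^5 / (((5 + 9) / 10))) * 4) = 500456 / 49 -90394865 * sqrt(34) / 686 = -758136.63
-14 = -14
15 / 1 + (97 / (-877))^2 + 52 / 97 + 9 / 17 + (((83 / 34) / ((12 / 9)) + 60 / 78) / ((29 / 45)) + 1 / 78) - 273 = -2901870153340481 / 11475521587608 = -252.87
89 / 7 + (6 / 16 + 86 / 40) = 4267 / 280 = 15.24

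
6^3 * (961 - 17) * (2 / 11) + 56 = 37129.45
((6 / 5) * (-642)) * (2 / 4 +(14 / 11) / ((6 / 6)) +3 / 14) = -589356 / 385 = -1530.79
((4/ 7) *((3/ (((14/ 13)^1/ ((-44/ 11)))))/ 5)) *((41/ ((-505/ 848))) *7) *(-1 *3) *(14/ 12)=-5423808/ 2525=-2148.04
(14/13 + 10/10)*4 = 8.31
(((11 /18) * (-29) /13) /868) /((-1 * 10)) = 319 /2031120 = 0.00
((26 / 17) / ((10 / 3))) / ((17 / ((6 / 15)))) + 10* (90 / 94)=3254916 / 339575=9.59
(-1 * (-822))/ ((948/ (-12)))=-822/ 79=-10.41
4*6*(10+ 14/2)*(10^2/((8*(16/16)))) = 5100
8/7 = 1.14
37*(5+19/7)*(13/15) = 8658/35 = 247.37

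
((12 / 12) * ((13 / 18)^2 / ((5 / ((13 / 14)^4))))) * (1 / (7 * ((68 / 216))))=4826809 / 137145120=0.04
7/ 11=0.64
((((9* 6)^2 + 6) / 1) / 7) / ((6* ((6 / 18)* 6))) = 487 / 14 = 34.79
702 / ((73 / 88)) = 61776 / 73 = 846.25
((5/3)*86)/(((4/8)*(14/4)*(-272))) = -215/714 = -0.30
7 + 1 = 8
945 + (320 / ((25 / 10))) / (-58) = 27341 / 29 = 942.79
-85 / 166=-0.51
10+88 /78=11.13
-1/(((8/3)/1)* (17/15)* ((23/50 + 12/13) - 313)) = 4875/4591156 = 0.00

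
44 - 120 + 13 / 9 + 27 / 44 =-29281 / 396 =-73.94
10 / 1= 10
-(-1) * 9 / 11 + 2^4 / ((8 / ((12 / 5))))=309 / 55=5.62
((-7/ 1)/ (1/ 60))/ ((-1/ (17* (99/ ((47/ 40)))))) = 28274400/ 47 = 601582.98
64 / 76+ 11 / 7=321 / 133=2.41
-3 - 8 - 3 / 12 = -45 / 4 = -11.25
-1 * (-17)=17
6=6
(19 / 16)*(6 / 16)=57 / 128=0.45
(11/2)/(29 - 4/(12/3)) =11/56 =0.20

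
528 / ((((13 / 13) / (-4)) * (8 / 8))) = -2112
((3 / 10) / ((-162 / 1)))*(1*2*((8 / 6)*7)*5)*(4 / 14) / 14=-0.00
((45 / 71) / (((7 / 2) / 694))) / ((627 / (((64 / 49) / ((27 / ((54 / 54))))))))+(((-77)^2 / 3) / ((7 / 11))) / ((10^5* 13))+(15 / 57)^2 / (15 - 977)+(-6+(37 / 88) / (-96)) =-2006911885787064427 / 334911398421600000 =-5.99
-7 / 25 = -0.28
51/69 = 17/23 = 0.74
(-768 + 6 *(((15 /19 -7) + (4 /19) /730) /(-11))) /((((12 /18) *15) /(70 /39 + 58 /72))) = -2957739601 /14875575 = -198.83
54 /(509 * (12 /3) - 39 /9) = 162 /6095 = 0.03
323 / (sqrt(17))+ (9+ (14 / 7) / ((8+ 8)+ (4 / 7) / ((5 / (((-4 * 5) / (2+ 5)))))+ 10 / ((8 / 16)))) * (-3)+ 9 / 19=-23331 / 874+ 19 * sqrt(17)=51.64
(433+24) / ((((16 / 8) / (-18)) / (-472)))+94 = 1941430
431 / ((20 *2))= 431 / 40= 10.78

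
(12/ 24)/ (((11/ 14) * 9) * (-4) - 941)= -7/ 13570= -0.00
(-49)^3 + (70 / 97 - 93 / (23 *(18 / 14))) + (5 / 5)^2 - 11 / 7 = -5512113604 / 46851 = -117651.99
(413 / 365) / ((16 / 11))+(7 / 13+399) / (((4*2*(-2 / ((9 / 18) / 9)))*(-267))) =71433341 / 91217880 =0.78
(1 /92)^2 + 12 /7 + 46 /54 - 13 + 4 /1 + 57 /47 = -392542973 /75185712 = -5.22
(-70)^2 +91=4991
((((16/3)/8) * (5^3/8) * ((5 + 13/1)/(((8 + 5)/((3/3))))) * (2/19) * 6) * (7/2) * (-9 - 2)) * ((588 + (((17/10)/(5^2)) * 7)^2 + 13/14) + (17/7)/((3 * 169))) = -4312540275087/20871500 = -206623.40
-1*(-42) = 42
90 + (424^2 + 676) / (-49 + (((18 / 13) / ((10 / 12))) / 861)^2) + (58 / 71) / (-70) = -152242043686576591 / 42375315708565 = -3592.71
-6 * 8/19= -48/19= -2.53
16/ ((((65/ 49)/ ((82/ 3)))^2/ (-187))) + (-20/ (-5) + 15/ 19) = -917769070477/ 722475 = -1270312.57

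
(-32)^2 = 1024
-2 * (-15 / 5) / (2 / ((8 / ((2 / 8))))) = 96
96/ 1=96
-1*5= -5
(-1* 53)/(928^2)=-53/861184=-0.00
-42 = -42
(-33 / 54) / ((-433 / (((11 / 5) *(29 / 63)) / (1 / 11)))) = 38599 / 2455110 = 0.02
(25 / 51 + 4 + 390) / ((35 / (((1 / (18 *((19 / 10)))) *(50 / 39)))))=1005950 / 2380833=0.42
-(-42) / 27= 14 / 9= 1.56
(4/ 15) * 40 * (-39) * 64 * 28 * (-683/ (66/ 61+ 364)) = 15529299968/ 11135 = 1394638.52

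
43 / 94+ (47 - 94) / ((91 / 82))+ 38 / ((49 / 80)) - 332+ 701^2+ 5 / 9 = 264649222679 / 538902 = 491089.70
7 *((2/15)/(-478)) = -7/3585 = -0.00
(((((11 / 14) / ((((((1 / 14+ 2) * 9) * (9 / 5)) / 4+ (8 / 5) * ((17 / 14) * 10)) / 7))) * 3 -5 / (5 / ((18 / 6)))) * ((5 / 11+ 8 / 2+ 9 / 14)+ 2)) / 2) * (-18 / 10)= 184414239 / 11995060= 15.37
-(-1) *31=31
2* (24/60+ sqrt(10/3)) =4/5+ 2* sqrt(30)/3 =4.45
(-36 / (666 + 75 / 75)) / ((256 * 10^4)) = -9 / 426880000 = -0.00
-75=-75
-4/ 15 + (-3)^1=-49/ 15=-3.27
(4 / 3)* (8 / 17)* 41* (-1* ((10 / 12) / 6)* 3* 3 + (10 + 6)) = 19352 / 51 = 379.45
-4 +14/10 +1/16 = -2.54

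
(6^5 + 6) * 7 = 54474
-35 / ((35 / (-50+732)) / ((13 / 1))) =-8866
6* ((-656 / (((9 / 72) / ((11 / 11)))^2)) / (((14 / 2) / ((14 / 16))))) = -31488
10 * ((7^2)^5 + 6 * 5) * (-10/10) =-2824752790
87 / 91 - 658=-59791 / 91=-657.04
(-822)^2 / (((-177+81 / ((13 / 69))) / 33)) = 176319 / 2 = 88159.50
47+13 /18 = 859 /18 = 47.72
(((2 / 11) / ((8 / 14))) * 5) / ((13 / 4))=70 / 143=0.49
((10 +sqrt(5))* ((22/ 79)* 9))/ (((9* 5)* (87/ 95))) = 418* sqrt(5)/ 6873 +4180/ 6873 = 0.74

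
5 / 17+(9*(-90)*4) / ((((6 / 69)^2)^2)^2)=-539171133659525 / 544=-991123407462.36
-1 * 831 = -831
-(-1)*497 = 497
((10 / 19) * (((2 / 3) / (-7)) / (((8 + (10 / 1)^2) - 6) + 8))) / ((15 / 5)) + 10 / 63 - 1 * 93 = -135827 / 1463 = -92.84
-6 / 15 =-2 / 5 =-0.40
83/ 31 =2.68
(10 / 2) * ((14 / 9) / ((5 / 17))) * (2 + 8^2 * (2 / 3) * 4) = 123284 / 27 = 4566.07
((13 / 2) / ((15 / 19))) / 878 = 247 / 26340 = 0.01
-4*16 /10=-32 /5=-6.40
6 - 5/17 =5.71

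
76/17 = 4.47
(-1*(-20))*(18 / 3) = 120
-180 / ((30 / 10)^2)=-20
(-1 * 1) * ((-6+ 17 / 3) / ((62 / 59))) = 59 / 186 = 0.32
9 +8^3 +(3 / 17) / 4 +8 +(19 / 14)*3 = 253763 / 476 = 533.12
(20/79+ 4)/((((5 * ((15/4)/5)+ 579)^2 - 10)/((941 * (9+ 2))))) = 55646976/429238679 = 0.13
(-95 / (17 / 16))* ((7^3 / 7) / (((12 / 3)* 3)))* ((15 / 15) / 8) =-4655 / 102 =-45.64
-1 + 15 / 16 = -0.06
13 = 13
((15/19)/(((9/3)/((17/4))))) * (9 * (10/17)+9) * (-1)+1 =-1139/76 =-14.99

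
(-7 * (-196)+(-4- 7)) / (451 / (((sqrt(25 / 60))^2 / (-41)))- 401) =-0.03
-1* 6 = -6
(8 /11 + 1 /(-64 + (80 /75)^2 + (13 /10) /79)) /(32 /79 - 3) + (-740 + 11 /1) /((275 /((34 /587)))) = -6323948837132 /14786666726975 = -0.43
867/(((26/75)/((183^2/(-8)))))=-2177622225/208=-10469337.62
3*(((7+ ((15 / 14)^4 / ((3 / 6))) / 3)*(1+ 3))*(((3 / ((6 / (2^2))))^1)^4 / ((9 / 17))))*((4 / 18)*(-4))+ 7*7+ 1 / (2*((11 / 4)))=-1776058001 / 713097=-2490.63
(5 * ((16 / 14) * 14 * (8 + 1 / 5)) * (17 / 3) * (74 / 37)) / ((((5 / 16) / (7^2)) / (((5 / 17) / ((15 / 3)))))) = 1028608 / 15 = 68573.87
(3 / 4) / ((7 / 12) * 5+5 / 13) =117 / 515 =0.23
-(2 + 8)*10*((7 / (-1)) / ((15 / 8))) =1120 / 3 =373.33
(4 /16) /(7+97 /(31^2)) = 961 /27296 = 0.04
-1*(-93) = 93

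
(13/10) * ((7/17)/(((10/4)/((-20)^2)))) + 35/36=53011/612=86.62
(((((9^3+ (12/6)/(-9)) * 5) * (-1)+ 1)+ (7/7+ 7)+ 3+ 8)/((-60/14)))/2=422.79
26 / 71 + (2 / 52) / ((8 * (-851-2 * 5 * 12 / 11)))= 51272467 / 140015408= 0.37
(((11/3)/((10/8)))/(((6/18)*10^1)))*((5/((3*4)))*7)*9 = 23.10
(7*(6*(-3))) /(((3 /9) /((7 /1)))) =-2646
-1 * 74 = -74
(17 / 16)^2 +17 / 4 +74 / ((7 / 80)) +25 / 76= 28989221 / 34048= 851.42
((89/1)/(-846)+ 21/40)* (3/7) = 7103/39480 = 0.18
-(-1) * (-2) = -2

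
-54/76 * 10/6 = -45/38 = -1.18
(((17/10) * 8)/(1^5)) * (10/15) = 9.07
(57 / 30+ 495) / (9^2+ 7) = 4969 / 880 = 5.65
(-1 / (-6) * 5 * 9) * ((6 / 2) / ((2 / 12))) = 135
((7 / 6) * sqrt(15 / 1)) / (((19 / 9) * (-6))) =-7 * sqrt(15) / 76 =-0.36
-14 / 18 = -7 / 9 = -0.78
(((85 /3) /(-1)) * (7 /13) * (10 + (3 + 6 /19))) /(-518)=21505 /54834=0.39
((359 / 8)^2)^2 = 16610312161 / 4096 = 4055251.99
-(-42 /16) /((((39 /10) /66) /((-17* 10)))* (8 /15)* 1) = -1472625 /104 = -14159.86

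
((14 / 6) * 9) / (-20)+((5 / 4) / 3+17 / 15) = 1 / 2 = 0.50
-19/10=-1.90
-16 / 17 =-0.94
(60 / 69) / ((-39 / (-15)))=100 / 299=0.33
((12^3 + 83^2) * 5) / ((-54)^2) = 43085 / 2916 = 14.78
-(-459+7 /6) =2747 /6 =457.83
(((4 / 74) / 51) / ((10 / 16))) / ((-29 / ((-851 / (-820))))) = -92 / 1515975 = -0.00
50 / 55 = 10 / 11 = 0.91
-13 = -13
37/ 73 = 0.51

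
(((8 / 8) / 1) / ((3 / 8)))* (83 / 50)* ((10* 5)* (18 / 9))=1328 / 3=442.67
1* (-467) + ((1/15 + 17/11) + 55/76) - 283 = -9375709/12540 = -747.66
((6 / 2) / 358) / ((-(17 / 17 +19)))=-3 / 7160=-0.00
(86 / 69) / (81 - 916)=-86 / 57615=-0.00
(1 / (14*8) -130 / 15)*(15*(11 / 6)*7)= -1666.61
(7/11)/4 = 7/44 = 0.16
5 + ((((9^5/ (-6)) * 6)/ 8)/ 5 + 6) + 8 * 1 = -58289/ 40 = -1457.22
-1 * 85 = -85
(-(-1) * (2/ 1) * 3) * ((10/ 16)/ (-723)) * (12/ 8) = -15/ 1928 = -0.01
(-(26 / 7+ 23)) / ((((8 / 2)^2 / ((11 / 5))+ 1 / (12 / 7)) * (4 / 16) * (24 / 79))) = -19118 / 427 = -44.77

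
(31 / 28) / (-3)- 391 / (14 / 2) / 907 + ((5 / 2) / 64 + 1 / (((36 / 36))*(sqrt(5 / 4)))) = -136379 / 348288 + 2*sqrt(5) / 5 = 0.50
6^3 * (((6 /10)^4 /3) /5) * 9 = 52488 /3125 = 16.80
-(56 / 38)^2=-784 / 361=-2.17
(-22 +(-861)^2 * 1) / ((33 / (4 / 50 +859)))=5306959541 / 275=19298034.69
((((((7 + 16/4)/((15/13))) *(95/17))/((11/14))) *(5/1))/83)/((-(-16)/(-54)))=-77805/5644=-13.79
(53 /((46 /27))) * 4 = 2862 /23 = 124.43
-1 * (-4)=4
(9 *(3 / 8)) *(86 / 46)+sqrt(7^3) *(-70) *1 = 1161 / 184 -490 *sqrt(7) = -1290.11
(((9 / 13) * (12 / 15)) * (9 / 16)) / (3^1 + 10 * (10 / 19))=1539 / 40820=0.04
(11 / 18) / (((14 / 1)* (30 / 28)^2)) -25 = -50548 / 2025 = -24.96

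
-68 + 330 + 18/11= 2900/11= 263.64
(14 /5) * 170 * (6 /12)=238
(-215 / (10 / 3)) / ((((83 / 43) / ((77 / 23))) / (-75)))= 32033925 / 3818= 8390.24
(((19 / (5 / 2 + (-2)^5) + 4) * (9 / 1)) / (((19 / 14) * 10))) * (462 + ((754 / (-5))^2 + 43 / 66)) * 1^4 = 7235946459 / 140125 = 51639.23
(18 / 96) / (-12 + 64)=3 / 832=0.00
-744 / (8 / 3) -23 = -302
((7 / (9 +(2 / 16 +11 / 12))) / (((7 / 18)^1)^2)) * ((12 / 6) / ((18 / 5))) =4320 / 1687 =2.56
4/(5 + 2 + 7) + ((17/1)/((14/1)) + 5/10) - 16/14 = 6/7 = 0.86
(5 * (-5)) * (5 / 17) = -125 / 17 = -7.35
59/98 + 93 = 9173/98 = 93.60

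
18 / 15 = 6 / 5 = 1.20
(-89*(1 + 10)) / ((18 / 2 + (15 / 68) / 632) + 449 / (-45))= 1893307680 / 1890269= 1001.61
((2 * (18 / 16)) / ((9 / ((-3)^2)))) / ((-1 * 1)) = -9 / 4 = -2.25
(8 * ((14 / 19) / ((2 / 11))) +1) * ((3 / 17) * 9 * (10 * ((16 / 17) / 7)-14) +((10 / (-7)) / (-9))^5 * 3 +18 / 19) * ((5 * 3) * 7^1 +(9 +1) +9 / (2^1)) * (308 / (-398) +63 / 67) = -836858567073489569030 / 65737983236091831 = -12730.21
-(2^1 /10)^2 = -1 /25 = -0.04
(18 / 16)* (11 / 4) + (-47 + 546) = 16067 / 32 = 502.09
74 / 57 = 1.30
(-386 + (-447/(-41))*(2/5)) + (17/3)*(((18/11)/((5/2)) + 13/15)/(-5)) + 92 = -29566067/101475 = -291.36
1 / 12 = 0.08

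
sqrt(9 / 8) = 3 * sqrt(2) / 4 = 1.06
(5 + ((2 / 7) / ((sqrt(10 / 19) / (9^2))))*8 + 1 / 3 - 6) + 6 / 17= -16 / 51 + 648*sqrt(190) / 35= 254.89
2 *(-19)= -38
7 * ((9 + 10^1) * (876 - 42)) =110922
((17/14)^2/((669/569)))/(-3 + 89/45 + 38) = 2466615/72730112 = 0.03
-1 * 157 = -157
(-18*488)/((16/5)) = -2745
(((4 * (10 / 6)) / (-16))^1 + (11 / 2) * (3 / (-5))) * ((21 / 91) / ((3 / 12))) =-223 / 65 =-3.43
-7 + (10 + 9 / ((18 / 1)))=7 / 2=3.50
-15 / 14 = -1.07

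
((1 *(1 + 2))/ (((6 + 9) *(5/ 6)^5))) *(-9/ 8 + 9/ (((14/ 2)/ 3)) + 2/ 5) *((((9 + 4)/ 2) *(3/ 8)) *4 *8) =66490632/ 546875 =121.58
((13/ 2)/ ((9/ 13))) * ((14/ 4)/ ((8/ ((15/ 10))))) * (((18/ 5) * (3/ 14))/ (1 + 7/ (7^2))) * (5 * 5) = 53235/ 512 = 103.97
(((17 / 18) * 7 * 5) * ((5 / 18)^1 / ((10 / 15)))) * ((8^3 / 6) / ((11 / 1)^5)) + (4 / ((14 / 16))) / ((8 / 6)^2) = 235478758 / 91315917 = 2.58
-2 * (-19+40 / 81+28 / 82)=120650 / 3321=36.33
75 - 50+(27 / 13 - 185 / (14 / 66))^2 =757039.73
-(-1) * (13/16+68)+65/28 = 7967/112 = 71.13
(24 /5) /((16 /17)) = 51 /10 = 5.10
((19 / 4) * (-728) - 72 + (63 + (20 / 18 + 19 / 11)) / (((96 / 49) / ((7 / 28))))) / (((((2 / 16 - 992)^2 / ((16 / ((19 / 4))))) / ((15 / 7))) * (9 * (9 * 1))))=-4284067136 / 13430609199315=-0.00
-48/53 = -0.91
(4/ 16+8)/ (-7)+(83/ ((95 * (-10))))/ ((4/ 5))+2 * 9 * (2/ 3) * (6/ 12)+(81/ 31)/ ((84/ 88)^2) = 8750533/ 1154440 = 7.58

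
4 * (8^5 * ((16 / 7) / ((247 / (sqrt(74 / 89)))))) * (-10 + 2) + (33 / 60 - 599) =-9446.46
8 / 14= 0.57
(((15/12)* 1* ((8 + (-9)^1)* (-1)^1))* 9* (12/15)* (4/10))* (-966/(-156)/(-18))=-161/130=-1.24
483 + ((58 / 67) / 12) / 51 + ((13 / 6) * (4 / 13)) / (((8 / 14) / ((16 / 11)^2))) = 1204325159 / 2480742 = 485.47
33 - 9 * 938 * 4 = -33735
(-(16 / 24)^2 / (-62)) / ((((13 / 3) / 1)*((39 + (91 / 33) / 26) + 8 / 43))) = 1892 / 44938933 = 0.00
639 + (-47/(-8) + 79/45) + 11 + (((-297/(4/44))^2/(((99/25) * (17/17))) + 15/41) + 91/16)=2695938.68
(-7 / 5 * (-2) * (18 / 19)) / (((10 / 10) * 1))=252 / 95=2.65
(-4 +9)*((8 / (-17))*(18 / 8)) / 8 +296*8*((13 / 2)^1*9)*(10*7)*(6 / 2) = 1978179795 / 68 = 29090879.34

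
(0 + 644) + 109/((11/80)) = 15804/11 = 1436.73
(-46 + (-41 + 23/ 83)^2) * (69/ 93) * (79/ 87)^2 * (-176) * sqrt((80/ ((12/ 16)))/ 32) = -316952.54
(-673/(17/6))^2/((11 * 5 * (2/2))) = 16305444/15895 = 1025.82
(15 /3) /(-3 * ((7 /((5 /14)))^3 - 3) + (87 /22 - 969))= -13750 /64747797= -0.00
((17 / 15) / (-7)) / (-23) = 17 / 2415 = 0.01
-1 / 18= -0.06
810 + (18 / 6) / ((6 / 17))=1637 / 2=818.50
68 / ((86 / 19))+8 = 990 / 43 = 23.02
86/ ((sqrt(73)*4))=2.52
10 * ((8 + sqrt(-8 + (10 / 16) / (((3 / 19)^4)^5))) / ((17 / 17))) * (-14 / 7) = -5 * sqrt(375899734575459135625152682) / 59049-160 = -1641698906.81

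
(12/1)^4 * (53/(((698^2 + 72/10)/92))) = 63192960/304507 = 207.53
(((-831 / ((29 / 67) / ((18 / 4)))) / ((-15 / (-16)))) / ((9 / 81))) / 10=-6013116 / 725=-8293.95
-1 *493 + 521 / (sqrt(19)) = -493 + 521 *sqrt(19) / 19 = -373.47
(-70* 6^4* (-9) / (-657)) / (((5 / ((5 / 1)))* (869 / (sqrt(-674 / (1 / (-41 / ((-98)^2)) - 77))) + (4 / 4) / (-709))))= -39629198458080* sqrt(352637474) / 353622257273666191 - 1777432144320 / 353622257273666191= -2.10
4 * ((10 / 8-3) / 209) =-7 / 209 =-0.03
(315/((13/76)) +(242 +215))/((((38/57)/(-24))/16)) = -17211456/13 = -1323958.15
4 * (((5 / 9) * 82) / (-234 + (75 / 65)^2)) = -277160 / 353889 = -0.78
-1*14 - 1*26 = -40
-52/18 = -26/9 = -2.89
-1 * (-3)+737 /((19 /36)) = 26589 /19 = 1399.42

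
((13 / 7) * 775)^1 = 10075 / 7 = 1439.29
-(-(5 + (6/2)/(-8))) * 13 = 481/8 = 60.12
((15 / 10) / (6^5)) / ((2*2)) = 1 / 20736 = 0.00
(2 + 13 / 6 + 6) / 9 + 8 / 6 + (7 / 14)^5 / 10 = 2.47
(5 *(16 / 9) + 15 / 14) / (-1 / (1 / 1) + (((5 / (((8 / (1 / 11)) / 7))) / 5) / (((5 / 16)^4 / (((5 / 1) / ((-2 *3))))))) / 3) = -1725625 / 574658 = -3.00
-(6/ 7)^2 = -36/ 49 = -0.73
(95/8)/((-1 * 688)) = -95/5504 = -0.02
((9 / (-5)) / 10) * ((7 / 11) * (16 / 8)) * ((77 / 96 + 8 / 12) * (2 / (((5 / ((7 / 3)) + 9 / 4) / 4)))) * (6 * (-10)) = 36.77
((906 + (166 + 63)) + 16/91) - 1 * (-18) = 104939/91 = 1153.18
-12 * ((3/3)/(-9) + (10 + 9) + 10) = -1040/3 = -346.67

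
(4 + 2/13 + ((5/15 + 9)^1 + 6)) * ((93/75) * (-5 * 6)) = -9424/13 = -724.92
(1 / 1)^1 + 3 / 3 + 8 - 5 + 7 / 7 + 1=7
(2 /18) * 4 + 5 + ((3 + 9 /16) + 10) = 2737 /144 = 19.01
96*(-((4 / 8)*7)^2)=-1176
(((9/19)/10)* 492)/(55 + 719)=123/4085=0.03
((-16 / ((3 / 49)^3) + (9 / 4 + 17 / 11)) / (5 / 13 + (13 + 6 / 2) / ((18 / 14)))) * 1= -1076665031 / 198132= -5434.08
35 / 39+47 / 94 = 109 / 78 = 1.40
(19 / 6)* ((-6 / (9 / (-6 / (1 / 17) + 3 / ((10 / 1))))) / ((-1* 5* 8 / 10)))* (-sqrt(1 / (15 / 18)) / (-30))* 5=-9.80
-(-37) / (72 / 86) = 44.19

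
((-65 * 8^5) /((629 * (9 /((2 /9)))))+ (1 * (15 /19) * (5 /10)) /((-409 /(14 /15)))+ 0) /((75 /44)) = -1456557224452 /29694350925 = -49.05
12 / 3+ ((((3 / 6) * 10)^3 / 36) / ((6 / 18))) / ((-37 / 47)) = -4099 / 444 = -9.23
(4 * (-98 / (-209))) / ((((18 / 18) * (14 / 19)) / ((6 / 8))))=21 / 11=1.91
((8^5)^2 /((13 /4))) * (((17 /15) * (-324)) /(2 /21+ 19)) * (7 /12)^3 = -32870190022656 /26065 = -1261085364.38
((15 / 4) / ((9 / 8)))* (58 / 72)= 145 / 54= 2.69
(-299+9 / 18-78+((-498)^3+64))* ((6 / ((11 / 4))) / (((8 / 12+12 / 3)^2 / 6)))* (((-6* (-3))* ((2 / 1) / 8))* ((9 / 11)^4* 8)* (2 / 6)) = -3150543070549656 / 7891499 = -399232524.84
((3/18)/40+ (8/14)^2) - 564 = -563.67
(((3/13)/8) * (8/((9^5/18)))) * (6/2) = 2/9477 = 0.00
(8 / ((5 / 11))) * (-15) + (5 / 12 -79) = -4111 / 12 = -342.58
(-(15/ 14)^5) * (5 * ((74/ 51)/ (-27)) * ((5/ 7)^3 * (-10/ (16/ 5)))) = -5419921875/ 12544206976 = -0.43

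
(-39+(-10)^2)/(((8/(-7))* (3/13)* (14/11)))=-8723/48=-181.73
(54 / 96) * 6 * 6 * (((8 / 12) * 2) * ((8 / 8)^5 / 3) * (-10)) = -90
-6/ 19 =-0.32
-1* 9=-9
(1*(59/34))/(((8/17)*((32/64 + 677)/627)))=36993/10840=3.41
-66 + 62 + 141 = 137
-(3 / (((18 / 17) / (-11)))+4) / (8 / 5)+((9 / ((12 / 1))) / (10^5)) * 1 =20375009 / 1200000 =16.98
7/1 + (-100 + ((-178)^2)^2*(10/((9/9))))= 10038758467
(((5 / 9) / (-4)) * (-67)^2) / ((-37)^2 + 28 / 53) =-237917 / 522612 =-0.46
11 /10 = 1.10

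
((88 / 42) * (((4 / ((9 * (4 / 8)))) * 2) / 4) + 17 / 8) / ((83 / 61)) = 281881 / 125496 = 2.25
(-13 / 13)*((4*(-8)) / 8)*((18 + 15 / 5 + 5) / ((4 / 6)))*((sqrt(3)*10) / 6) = 260*sqrt(3) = 450.33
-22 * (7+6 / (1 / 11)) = -1606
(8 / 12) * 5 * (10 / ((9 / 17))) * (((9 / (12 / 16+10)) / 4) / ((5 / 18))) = 2040 / 43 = 47.44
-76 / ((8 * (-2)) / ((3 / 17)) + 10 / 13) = 0.85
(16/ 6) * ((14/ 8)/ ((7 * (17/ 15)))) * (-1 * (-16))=160/ 17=9.41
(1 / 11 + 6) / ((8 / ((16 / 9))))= 134 / 99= 1.35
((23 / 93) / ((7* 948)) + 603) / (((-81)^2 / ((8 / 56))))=372140267 / 28343756196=0.01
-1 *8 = -8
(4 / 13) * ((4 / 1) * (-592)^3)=-3319595008 / 13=-255353462.15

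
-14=-14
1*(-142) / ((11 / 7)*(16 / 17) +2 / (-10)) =-84490 / 761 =-111.02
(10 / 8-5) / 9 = -0.42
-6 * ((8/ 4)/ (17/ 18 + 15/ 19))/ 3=-1368/ 593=-2.31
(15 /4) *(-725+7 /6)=-2714.38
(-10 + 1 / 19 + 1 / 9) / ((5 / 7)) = -11774 / 855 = -13.77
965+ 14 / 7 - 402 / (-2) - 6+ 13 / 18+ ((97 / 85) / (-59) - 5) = 104505839 / 90270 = 1157.70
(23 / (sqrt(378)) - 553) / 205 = -553 / 205 + 23 *sqrt(42) / 25830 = -2.69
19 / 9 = 2.11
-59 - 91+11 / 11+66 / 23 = -3361 / 23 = -146.13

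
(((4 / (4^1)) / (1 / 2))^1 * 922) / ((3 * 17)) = 1844 / 51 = 36.16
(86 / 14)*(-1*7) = -43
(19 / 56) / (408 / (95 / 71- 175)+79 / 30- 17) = -0.02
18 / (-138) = -3 / 23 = -0.13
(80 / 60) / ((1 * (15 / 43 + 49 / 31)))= 1333 / 1929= 0.69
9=9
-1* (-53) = 53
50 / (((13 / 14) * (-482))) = -350 / 3133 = -0.11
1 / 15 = 0.07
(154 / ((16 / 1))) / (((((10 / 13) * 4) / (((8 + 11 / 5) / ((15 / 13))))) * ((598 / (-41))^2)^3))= 6217886451469 / 2164763149173248000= 0.00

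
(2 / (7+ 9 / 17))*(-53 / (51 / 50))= -1325 / 96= -13.80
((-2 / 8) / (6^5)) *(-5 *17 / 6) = 85 / 186624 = 0.00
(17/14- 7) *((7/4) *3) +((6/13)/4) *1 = -3147/104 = -30.26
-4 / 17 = -0.24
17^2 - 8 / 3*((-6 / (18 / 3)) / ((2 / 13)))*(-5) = 607 / 3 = 202.33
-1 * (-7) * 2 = 14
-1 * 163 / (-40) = 163 / 40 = 4.08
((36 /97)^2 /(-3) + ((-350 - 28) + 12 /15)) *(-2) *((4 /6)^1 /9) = 70990136 /1270215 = 55.89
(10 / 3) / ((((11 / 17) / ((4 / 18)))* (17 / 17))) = 340 / 297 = 1.14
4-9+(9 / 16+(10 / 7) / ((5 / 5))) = -337 / 112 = -3.01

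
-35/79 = -0.44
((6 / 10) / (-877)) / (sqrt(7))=-3* sqrt(7) / 30695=-0.00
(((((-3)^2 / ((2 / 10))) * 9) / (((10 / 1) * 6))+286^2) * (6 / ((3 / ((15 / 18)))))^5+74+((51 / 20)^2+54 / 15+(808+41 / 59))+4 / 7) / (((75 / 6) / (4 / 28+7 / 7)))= 42266532729019 / 439070625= 96263.63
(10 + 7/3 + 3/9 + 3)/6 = 47/18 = 2.61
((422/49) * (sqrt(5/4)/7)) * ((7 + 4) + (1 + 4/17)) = 43888 * sqrt(5)/5831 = 16.83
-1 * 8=-8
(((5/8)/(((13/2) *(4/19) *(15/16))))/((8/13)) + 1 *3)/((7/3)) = 13/8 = 1.62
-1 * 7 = -7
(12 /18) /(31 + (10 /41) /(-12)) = 0.02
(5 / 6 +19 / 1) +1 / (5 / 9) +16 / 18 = 2027 / 90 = 22.52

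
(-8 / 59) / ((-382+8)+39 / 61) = 488 / 1343725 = 0.00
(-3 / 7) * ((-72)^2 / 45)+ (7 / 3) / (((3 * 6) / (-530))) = -111581 / 945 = -118.08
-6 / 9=-2 / 3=-0.67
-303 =-303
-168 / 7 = -24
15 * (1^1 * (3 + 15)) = 270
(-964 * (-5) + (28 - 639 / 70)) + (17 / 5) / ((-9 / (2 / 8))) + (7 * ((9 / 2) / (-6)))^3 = 94632529 / 20160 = 4694.07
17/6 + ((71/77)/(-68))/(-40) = 1780453/628320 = 2.83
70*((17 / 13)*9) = 10710 / 13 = 823.85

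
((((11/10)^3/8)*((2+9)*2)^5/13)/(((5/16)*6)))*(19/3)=16291274956/73125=222786.67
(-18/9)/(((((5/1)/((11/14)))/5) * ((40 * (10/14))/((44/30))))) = -121/1500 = -0.08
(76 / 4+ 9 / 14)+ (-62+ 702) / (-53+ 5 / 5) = 1335 / 182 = 7.34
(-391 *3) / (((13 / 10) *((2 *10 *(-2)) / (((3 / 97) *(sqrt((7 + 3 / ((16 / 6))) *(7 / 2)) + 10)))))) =3519 *sqrt(455) / 20176 + 17595 / 2522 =10.70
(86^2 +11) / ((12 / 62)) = 76539 / 2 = 38269.50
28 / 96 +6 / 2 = 79 / 24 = 3.29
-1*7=-7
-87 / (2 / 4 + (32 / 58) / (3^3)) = -136242 / 815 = -167.17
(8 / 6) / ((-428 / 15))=-5 / 107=-0.05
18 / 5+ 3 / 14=267 / 70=3.81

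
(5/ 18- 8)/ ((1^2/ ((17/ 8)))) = -2363/ 144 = -16.41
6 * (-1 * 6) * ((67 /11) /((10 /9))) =-10854 /55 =-197.35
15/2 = 7.50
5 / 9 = 0.56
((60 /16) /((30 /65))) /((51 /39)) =845 /136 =6.21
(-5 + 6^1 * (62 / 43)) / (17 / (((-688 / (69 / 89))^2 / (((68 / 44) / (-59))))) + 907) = 8884495738624 / 2207033236216903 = 0.00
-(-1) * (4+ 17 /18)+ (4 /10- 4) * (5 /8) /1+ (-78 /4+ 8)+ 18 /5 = -937 /180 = -5.21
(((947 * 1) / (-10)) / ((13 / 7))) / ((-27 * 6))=6629 / 21060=0.31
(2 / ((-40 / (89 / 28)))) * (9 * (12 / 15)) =-801 / 700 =-1.14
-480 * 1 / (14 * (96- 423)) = 80 / 763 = 0.10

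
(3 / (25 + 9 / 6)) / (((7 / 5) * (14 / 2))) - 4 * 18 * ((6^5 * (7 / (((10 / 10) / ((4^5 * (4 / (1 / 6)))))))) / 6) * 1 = -41688732008418 / 2597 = -16052649983.99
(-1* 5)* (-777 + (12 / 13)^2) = 655845 / 169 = 3880.74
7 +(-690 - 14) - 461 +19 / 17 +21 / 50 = -982993 / 850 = -1156.46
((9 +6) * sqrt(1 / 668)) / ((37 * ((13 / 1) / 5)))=75 * sqrt(167) / 160654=0.01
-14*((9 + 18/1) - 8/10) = -1834/5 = -366.80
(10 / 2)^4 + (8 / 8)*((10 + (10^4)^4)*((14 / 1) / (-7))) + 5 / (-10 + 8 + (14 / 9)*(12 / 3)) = -759999999999976965 / 38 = -19999999999999393.82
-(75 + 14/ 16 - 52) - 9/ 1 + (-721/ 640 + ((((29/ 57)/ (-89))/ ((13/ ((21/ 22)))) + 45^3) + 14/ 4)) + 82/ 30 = 8458942005005/ 92856192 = 91097.23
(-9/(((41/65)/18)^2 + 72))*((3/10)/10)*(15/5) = -1108809/98562481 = -0.01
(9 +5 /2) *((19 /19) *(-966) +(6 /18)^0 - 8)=-22379 /2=-11189.50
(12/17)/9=4/51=0.08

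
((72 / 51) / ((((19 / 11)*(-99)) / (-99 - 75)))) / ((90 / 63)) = 1624 / 1615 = 1.01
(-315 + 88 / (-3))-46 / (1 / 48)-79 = -7894 / 3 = -2631.33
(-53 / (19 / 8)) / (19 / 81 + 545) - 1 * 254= -53292452 / 209779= -254.04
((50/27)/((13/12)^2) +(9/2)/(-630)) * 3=111493/23660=4.71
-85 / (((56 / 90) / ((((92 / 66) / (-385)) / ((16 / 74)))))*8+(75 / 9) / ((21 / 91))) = 651015 / 2000161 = 0.33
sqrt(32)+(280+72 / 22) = 4 * sqrt(2)+3116 / 11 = 288.93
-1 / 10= -0.10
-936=-936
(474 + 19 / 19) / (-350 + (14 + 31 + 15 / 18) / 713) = -1.36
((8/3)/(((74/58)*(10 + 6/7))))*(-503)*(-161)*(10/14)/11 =1012.33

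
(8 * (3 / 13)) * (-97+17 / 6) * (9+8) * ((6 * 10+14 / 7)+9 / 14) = -16847170 / 91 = -185133.74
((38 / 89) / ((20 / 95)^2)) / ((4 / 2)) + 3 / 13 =5.05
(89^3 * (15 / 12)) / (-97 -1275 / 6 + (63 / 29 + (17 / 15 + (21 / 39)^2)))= -259128980175 / 89954222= -2880.68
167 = 167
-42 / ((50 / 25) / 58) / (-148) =609 / 74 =8.23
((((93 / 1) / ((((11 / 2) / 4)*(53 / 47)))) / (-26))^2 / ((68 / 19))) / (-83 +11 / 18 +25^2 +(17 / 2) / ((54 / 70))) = 9801193833 / 3649184599489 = 0.00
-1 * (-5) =5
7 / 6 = 1.17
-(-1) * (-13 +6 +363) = 356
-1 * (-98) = 98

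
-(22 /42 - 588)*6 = 24674 /7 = 3524.86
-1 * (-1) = 1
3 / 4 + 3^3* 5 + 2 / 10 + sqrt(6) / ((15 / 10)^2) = 137.04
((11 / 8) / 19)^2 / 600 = 121 / 13862400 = 0.00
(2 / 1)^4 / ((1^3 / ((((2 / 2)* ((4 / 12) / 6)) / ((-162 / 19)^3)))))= -6859 / 4782969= -0.00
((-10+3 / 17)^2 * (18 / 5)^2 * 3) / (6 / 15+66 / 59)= 399844593 / 161840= 2470.62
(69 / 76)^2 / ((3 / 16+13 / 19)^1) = 4761 / 5035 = 0.95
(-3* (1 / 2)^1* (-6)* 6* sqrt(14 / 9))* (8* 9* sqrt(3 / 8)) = 648* sqrt(21) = 2969.51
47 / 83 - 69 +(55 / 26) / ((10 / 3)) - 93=-694009 / 4316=-160.80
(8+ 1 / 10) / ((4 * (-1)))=-81 / 40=-2.02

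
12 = 12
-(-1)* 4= 4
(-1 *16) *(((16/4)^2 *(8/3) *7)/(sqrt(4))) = -2389.33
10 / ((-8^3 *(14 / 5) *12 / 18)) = -75 / 7168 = -0.01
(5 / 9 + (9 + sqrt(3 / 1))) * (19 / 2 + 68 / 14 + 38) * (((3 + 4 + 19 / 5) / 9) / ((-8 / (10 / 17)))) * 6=-31519 / 119-6597 * sqrt(3) / 238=-312.88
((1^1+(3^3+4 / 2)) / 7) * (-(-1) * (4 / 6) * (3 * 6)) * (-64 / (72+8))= -288 / 7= -41.14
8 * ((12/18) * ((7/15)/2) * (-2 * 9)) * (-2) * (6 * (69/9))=10304/5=2060.80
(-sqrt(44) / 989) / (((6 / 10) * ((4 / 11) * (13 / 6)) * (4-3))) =-55 * sqrt(11) / 12857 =-0.01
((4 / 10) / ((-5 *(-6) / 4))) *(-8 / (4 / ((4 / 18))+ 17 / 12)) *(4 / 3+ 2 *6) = -1024 / 3495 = -0.29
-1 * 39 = -39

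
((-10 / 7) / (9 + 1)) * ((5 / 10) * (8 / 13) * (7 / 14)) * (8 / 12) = -4 / 273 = -0.01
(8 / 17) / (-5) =-0.09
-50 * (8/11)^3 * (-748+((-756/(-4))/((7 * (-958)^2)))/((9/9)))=4393519648000/305385971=14386.78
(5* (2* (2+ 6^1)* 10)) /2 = 400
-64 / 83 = -0.77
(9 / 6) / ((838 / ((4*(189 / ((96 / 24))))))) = 567 / 1676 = 0.34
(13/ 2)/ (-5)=-1.30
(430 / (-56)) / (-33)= 215 / 924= 0.23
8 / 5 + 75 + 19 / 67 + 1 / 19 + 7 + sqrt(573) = sqrt(573) + 534254 / 6365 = 107.87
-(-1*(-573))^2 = -328329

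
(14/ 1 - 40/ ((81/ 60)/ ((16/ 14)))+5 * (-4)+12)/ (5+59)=-2633/ 6048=-0.44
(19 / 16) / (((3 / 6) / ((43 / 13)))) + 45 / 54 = 2711 / 312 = 8.69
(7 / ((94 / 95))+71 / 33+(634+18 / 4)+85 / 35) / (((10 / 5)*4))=882341 / 10857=81.27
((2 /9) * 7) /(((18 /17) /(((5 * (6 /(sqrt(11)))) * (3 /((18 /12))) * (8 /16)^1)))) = 1190 * sqrt(11) /297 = 13.29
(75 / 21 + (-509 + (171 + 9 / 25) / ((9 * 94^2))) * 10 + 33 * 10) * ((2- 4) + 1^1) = 367741609 / 77315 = 4756.41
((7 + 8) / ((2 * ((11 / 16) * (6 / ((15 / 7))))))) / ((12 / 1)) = 25 / 77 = 0.32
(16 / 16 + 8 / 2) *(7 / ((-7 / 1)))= -5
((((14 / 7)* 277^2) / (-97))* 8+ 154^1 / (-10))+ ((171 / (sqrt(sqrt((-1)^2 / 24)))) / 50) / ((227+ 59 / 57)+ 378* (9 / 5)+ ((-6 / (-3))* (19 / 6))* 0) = -6145789 / 485+ 9747* 2^(3 / 4)* 3^(1 / 4) / 2589040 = -12671.72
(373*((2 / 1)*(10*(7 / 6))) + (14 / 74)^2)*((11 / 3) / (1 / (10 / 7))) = 561703010 / 12321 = 45589.08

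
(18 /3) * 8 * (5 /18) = 40 /3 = 13.33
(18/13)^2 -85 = -14041/169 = -83.08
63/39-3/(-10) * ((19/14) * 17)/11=44937/20020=2.24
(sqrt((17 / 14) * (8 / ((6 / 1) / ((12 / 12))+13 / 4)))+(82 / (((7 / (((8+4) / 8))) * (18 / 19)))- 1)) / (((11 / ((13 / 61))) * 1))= 52 * sqrt(4403) / 173789+871 / 2562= 0.36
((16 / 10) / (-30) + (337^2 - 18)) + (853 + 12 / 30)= 8580326 / 75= 114404.35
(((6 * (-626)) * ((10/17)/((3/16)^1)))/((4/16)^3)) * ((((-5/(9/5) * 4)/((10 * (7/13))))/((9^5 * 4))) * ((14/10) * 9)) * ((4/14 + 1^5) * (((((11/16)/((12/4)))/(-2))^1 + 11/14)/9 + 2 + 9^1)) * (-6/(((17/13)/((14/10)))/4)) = -3628019878912/119456127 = -30371.15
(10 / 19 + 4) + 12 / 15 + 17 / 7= 5157 / 665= 7.75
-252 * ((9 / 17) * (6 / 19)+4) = -339192 / 323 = -1050.13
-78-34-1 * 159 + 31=-240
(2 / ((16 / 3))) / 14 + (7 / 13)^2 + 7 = 138491 / 18928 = 7.32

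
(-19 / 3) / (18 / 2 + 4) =-19 / 39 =-0.49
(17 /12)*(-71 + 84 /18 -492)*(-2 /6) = 28475 /108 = 263.66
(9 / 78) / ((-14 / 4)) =-3 / 91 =-0.03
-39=-39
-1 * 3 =-3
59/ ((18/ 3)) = 59/ 6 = 9.83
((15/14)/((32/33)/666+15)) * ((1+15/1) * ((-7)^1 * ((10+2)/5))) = -3164832/164851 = -19.20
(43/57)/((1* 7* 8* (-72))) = -43/229824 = -0.00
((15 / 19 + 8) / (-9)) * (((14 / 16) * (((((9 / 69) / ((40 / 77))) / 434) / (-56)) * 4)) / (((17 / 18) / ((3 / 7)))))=16533 / 1031739520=0.00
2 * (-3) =-6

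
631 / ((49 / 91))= 8203 / 7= 1171.86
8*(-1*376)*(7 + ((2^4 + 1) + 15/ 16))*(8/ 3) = -200032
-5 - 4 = -9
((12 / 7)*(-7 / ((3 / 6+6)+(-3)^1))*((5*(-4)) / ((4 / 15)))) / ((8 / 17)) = 3825 / 7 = 546.43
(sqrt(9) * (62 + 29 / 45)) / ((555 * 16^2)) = 2819 / 2131200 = 0.00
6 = 6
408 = 408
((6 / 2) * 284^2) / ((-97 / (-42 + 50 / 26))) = 126065328 / 1261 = 99972.50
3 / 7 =0.43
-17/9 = -1.89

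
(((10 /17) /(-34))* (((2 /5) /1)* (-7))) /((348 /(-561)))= -77 /986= -0.08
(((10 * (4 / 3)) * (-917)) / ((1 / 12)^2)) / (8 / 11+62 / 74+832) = -2112.18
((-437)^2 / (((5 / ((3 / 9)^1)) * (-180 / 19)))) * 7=-25398877 / 2700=-9406.99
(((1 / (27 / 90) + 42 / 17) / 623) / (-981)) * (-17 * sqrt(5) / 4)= 74 * sqrt(5) / 1833489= 0.00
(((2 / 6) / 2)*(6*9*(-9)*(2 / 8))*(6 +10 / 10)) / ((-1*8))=567 / 32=17.72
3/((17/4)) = 12/17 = 0.71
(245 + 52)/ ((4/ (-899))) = -267003/ 4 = -66750.75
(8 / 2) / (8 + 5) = 4 / 13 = 0.31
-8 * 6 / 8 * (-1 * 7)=42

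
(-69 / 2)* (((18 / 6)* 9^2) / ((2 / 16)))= -67068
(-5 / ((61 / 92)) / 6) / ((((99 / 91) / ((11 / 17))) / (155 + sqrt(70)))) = -3244150 / 27999- 20930 * sqrt(70) / 27999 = -122.12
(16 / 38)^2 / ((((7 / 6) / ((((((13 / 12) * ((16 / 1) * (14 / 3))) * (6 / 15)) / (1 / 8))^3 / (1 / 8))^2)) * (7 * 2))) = 208771898113225295927443456 / 999219796875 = 208934909782759.40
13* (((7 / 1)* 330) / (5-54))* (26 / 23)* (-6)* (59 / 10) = 3948516 / 161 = 24524.94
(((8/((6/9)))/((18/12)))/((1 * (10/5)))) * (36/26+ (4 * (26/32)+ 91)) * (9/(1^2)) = 44757/13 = 3442.85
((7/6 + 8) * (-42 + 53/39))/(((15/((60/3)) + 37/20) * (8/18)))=-435875/1352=-322.39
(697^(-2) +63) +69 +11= 69470688 / 485809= 143.00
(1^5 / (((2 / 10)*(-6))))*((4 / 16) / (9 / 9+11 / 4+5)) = -1 / 42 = -0.02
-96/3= -32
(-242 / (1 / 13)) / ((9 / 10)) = -31460 / 9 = -3495.56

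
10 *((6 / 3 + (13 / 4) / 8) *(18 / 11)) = 315 / 8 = 39.38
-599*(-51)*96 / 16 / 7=183294 / 7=26184.86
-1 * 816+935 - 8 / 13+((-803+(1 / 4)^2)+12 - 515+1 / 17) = -4198979 / 3536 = -1187.49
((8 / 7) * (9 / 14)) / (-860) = -9 / 10535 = -0.00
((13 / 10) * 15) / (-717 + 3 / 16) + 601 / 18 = 2295751 / 68814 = 33.36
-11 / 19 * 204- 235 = -6709 / 19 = -353.11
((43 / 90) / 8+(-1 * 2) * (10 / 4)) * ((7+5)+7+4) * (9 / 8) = -81811 / 640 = -127.83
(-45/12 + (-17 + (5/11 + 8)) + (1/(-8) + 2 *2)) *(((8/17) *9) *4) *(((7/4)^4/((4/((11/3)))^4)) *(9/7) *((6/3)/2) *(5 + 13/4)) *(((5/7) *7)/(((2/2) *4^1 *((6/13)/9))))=-2176902282555/8912896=-244241.86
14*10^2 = 1400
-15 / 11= -1.36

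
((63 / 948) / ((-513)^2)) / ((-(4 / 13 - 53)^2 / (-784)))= 231868 / 3251784149325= 0.00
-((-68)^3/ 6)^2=-24716870656/ 9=-2746318961.78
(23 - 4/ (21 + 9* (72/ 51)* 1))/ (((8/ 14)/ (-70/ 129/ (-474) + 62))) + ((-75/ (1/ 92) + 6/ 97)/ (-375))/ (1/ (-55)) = 249909203917577/ 169927791300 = 1470.68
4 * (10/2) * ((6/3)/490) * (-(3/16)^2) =-9/3136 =-0.00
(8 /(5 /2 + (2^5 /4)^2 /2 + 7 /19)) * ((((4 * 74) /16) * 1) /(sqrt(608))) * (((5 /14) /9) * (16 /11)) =296 * sqrt(38) /183645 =0.01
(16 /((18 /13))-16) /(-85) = 8 /153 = 0.05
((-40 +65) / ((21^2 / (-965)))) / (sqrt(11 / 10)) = -52.16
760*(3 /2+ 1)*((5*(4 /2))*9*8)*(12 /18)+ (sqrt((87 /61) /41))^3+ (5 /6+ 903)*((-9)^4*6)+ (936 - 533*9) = 87*sqrt(217587) /6255001+ 36488442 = 36488442.01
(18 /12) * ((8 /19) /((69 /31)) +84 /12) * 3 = 28275 /874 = 32.35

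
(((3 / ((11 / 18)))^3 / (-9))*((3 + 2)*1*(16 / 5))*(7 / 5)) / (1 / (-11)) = 1959552 / 605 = 3238.93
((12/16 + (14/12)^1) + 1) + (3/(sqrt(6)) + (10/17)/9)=sqrt(6)/2 + 1825/612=4.21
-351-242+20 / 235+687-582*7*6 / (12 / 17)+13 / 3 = -4868812 / 141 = -34530.58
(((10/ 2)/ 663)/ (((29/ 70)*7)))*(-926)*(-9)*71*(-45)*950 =-421596225000/ 6409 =-65781904.35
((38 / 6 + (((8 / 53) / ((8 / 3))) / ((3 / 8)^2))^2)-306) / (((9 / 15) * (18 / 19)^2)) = -13667057485 / 24573132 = -556.18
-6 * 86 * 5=-2580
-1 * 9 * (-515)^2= -2387025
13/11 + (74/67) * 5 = 4941/737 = 6.70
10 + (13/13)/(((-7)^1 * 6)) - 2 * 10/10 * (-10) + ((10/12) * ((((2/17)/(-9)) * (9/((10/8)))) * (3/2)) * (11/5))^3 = 772736159/25793250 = 29.96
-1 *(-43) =43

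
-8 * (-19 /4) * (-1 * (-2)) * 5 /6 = 190 /3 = 63.33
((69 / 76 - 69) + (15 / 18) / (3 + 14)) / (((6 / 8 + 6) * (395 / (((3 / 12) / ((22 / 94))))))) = -2479109 / 90942588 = -0.03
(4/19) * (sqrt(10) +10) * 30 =120 * sqrt(10)/19 +1200/19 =83.13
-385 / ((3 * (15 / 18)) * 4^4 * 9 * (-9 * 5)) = 77 / 51840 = 0.00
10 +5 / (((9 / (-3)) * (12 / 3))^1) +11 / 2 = 181 / 12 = 15.08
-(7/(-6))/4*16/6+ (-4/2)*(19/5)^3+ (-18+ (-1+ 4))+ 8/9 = -46154/375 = -123.08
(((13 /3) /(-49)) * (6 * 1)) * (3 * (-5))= 7.96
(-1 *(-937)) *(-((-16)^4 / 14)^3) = -32967756647235584 / 343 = -96115908592523.57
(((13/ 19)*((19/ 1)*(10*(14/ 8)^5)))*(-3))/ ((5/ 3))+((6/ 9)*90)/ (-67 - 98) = -21632657/ 5632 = -3841.03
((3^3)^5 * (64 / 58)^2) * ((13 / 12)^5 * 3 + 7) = 168626406447 / 841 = 200507023.12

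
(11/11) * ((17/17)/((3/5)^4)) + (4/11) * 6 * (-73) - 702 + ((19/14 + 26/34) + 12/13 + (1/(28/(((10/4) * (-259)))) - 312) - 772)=-21586891789/11027016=-1957.64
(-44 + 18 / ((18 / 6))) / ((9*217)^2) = -38 / 3814209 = -0.00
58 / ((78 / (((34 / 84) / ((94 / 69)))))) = 11339 / 51324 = 0.22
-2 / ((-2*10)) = 1 / 10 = 0.10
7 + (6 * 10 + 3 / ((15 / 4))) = 339 / 5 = 67.80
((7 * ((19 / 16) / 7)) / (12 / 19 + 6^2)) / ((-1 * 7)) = -361 / 77952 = -0.00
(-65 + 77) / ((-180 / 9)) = -3 / 5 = -0.60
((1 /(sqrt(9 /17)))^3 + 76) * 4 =68 * sqrt(17) /27 + 304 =314.38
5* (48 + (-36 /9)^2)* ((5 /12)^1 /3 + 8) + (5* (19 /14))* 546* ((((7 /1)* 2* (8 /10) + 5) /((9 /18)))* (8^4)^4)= 304099372388705131408 /9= 33788819154300570156.44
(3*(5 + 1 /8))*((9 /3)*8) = 369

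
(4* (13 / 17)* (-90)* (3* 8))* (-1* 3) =19821.18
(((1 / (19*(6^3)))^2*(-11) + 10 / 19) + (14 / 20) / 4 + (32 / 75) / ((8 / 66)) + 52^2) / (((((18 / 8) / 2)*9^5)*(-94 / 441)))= -55877239790197 / 292149486082800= -0.19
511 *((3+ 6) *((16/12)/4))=1533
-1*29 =-29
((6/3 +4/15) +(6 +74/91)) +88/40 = 15397/1365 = 11.28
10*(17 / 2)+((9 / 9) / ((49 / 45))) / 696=966295 / 11368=85.00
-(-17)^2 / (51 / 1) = -17 / 3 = -5.67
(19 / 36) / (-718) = -0.00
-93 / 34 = -2.74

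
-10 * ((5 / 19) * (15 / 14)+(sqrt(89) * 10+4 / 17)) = -100 * sqrt(89) - 11695 / 2261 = -948.57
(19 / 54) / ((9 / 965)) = 18335 / 486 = 37.73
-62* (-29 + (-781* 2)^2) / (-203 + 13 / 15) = 748360.14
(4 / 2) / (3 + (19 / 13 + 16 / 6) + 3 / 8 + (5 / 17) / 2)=0.26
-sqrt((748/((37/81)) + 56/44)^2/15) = -666986*sqrt(15)/6105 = -423.13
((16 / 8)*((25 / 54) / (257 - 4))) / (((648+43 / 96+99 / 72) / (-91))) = -72800 / 142046091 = -0.00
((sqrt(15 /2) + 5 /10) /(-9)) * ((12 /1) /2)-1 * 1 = -sqrt(30) /3-4 /3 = -3.16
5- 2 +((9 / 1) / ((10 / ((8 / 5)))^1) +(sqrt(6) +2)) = sqrt(6) +161 / 25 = 8.89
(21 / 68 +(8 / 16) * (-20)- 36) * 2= -3107 / 34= -91.38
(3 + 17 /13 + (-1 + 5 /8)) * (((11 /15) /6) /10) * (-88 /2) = -2.11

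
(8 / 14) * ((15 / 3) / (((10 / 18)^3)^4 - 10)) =-1129718145924 / 3953671713859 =-0.29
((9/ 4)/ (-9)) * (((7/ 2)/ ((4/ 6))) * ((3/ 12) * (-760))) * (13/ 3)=8645/ 8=1080.62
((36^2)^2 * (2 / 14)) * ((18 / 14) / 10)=7558272 / 245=30850.09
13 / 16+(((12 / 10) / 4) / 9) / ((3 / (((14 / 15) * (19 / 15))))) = 133753 / 162000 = 0.83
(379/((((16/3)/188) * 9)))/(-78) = -17813/936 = -19.03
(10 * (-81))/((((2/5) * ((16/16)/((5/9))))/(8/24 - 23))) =25500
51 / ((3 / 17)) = 289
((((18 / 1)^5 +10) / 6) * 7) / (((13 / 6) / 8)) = 105816368 / 13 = 8139720.62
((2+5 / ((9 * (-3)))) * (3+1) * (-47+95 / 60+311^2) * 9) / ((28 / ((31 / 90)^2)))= 7804039789 / 291600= 26762.83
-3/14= -0.21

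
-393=-393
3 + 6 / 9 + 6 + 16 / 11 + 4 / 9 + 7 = 1838 / 99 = 18.57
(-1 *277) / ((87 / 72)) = -6648 / 29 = -229.24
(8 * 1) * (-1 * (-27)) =216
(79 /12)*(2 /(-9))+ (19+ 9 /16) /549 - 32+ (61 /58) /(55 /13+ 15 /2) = -127384589 /3821040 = -33.34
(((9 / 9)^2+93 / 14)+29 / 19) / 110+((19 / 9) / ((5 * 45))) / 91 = 12857219 / 154053900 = 0.08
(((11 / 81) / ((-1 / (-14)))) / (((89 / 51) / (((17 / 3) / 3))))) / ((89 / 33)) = 489566 / 641601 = 0.76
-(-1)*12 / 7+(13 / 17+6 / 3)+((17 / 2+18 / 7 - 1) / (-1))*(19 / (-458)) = 76253 / 15572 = 4.90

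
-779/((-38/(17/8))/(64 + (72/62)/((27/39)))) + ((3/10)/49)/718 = 7801014827/2726605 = 2861.07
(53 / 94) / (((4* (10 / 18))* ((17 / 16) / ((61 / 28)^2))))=1774917 / 1566040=1.13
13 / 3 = 4.33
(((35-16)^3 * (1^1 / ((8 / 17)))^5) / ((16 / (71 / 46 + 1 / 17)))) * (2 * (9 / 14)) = 922894438329 / 24117248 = 38266.99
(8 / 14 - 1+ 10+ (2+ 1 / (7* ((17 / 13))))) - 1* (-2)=1628 / 119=13.68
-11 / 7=-1.57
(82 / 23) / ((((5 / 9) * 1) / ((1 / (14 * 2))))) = 369 / 1610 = 0.23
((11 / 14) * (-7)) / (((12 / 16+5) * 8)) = -11 / 92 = -0.12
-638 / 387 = -1.65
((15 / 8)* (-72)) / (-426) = 45 / 142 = 0.32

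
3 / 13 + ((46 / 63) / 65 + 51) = 209836 / 4095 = 51.24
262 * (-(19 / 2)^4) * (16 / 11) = -34144102 / 11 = -3104009.27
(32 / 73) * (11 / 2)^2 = 13.26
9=9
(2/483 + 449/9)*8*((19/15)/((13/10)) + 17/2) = 213704020/56511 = 3781.64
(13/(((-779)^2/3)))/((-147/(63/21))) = -39/29735209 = -0.00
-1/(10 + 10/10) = -1/11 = -0.09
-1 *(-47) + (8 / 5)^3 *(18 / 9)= 6899 / 125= 55.19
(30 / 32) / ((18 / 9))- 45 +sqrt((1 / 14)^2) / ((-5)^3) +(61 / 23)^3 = -8815454797 / 340676000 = -25.88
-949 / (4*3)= -949 / 12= -79.08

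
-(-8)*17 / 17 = 8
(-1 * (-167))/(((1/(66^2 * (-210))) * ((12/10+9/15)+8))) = -109117800/7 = -15588257.14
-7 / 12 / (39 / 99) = -77 / 52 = -1.48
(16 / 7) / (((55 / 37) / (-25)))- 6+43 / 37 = -123303 / 2849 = -43.28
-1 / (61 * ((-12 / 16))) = 4 / 183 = 0.02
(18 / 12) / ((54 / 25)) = 25 / 36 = 0.69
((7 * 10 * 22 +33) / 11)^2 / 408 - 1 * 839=-321863 / 408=-788.88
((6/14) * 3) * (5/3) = 15/7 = 2.14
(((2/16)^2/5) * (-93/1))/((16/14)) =-0.25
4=4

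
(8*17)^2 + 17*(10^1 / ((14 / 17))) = 130917 / 7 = 18702.43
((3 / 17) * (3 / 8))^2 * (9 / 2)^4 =531441 / 295936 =1.80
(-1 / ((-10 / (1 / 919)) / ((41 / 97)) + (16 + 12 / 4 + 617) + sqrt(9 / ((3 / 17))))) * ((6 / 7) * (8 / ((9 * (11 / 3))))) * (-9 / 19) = -729864288 / 156507029053265-242064 * sqrt(51) / 1095549203372855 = -0.00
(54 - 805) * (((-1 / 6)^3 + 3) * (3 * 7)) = -3401279 / 72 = -47239.99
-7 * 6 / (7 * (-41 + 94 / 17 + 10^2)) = -102 / 1097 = -0.09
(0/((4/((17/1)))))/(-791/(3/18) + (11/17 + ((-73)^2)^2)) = 0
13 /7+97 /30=1069 /210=5.09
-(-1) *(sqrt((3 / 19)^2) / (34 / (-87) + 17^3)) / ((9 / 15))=435 / 8120543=0.00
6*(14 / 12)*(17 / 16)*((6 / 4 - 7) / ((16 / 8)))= -1309 / 64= -20.45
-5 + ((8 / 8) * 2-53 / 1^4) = -56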